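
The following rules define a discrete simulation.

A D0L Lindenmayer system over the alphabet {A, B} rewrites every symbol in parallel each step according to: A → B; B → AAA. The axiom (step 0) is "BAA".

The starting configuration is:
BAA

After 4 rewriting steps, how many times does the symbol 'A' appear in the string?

18

k=0  BAA
k=1  AAABB
k=2  BBBAAAAAA
k=3  AAAAAAAAABBBBBB
k=4  BBBBBBBBBAAAAAAAAAAAAAAAAAA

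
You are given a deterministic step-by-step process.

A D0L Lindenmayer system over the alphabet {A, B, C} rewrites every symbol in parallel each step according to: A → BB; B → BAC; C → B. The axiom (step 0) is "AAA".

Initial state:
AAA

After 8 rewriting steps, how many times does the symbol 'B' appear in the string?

1302

gen 0: AAA
gen 1: BBBBBB
gen 2: BACBACBACBACBACBAC
gen 3: BACBBBBACBBBBACBBBBACBBBBACBBBBACBBB
gen 4: BACBBBBACBACBACBACBBBBACBACBACBACBBBBACBACBACBACBBBBACBACBACBACBBBBACBACBACBACBBBBACBACBAC
gen 5: BACBBBBACBACBACBACBBBBACBBBBACBBBBACBBBBACBACBACBACBBBBACB…CBACBACBACBBBBACBBBBACBBBBACBBBBACBACBACBACBBBBACBBBBACBBB  (len 198)
gen 6: BACBBBBACBACBACBACBBBBACBBBBACBBBBACBBBBACBACBACBACBBBBACB…BBACBBBBACBBBBACBBBBACBACBACBACBBBBACBACBACBACBBBBACBACBAC  (len 468)
gen 7: BACBBBBACBACBACBACBBBBACBBBBACBBBBACBBBBACBACBACBACBBBBACB…CBACBACBACBBBBACBBBBACBBBBACBBBBACBACBACBACBBBBACBBBBACBBB  (len 1062)
gen 8: BACBBBBACBACBACBACBBBBACBBBBACBBBBACBBBBACBACBACBACBBBBACB…BBACBBBBACBBBBACBBBBACBACBACBACBBBBACBACBACBACBBBBACBACBAC  (len 2466)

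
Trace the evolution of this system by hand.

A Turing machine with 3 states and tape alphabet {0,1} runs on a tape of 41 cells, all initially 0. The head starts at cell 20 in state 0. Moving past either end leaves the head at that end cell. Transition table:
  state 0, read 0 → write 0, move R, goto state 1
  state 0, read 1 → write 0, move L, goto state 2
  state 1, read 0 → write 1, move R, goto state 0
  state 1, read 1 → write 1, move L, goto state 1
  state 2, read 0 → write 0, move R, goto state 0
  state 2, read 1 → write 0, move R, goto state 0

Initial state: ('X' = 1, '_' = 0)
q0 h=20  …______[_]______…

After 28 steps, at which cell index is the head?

40

gen 0: q0 h=20  …______[_]______…
gen 1: q1 h=21  …______[_]______…
gen 2: q0 h=22  …_____X[_]______…
gen 3: q1 h=23  …____X_[_]______…
gen 4: q0 h=24  …___X_X[_]______…
gen 5: q1 h=25  …__X_X_[_]______…
gen 6: q0 h=26  …_X_X_X[_]______…
gen 7: q1 h=27  …X_X_X_[_]______…
gen 8: q0 h=28  …_X_X_X[_]______…
gen 9: q1 h=29  …X_X_X_[_]______…
gen 10: q0 h=30  …_X_X_X[_]______…
gen 11: q1 h=31  …X_X_X_[_]______…
gen 12: q0 h=32  …_X_X_X[_]______…
gen 13: q1 h=33  …X_X_X_[_]______…
gen 14: q0 h=34  …_X_X_X[_]______|
gen 15: q1 h=35  …X_X_X_[_]_____|
gen 16: q0 h=36  …_X_X_X[_]____|
gen 17: q1 h=37  …X_X_X_[_]___|
gen 18: q0 h=38  …_X_X_X[_]__|
gen 19: q1 h=39  …X_X_X_[_]_|
gen 20: q0 h=40  …_X_X_X[_]|
gen 21: q1 h=40  …_X_X_X[_]|
gen 22: q0 h=40  …_X_X_X[X]|
gen 23: q2 h=39  …X_X_X_[X]_|
gen 24: q0 h=40  …_X_X__[_]|
gen 25: q1 h=40  …_X_X__[_]|
gen 26: q0 h=40  …_X_X__[X]|
gen 27: q2 h=39  …X_X_X_[_]_|
gen 28: q0 h=40  …_X_X__[_]|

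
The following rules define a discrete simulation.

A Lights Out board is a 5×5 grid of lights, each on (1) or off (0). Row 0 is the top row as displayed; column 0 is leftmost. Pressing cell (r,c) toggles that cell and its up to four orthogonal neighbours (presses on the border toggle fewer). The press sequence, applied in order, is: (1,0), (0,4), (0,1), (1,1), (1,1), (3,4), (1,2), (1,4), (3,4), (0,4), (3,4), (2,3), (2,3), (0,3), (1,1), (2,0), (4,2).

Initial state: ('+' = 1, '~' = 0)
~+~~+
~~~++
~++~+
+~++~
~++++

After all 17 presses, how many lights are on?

8

k=0  ~+~~+
~~~++
~++~+
+~++~
~++++
k=1  ++~~+
++~++
+++~+
+~++~
~++++
k=2  ++~+~
++~+~
+++~+
+~++~
~++++
k=3  ~~++~
+~~+~
+++~+
+~++~
~++++
k=4  ~+++~
~+++~
+~+~+
+~++~
~++++
k=5  ~~++~
+~~+~
+++~+
+~++~
~++++
k=6  ~~++~
+~~+~
+++~~
+~+~+
~+++~
k=7  ~~~+~
+++~~
++~~~
+~+~+
~+++~
k=8  ~~~++
+++++
++~~+
+~+~+
~+++~
k=9  ~~~++
+++++
++~~~
+~++~
~++++
k=10  ~~~~~
++++~
++~~~
+~++~
~++++
k=11  ~~~~~
++++~
++~~+
+~+~+
~+++~
k=12  ~~~~~
+++~~
++++~
+~+++
~+++~
k=13  ~~~~~
++++~
++~~+
+~+~+
~+++~
k=14  ~~+++
+++~~
++~~+
+~+~+
~+++~
k=15  ~++++
~~~~~
+~~~+
+~+~+
~+++~
k=16  ~++++
+~~~~
~+~~+
~~+~+
~+++~
k=17  ~++++
+~~~~
~+~~+
~~~~+
~~~~~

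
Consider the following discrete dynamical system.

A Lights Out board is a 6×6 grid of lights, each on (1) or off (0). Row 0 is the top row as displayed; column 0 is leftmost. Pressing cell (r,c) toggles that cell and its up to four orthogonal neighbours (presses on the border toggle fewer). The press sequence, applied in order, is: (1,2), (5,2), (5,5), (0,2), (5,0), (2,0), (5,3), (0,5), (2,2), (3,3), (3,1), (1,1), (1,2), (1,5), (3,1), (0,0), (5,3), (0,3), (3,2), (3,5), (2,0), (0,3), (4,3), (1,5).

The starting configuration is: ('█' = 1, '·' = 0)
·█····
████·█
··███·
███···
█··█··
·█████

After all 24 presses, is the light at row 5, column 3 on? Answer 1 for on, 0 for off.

gen 0: ·█····
████·█
··███·
███···
█··█··
·█████
gen 1: ·██···
█····█
···██·
███···
█··█··
·█████
gen 2: ·██···
█····█
···██·
███···
█·██··
····██
gen 3: ·██···
█····█
···██·
███···
█·██·█
······
gen 4: ···█··
█·█··█
···██·
███···
█·██·█
······
gen 5: ···█··
█·█··█
···██·
███···
··██·█
██····
gen 6: ···█··
··█··█
██·██·
·██···
··██·█
██····
gen 7: ···█··
··█··█
██·██·
·██···
··█··█
█████·
gen 8: ···███
··█···
██·██·
·██···
··█··█
█████·
gen 9: ···███
······
█·█·█·
·█····
··█··█
█████·
gen 10: ···███
······
█·███·
·████·
··██·█
█████·
gen 11: ···███
······
█████·
█··██·
·███·█
█████·
gen 12: ·█·███
███···
█·███·
█··██·
·███·█
█████·
gen 13: ·█████
█··█··
█··██·
█··██·
·███·█
█████·
gen 14: ·████·
█··███
█··███
█··██·
·███·█
█████·
gen 15: ·████·
█··███
██·███
·████·
··██·█
█████·
gen 16: █·███·
···███
██·███
·████·
··██·█
█████·
gen 17: █·███·
···███
██·███
·████·
··█··█
██····
gen 18: █·····
····██
██·███
·████·
··█··█
██····
gen 19: █·····
····██
██████
····█·
·····█
██····
gen 20: █·····
····██
█████·
·····█
······
██····
gen 21: █·····
█···██
··███·
█····█
······
██····
gen 22: █·███·
█··███
··███·
█····█
······
██····
gen 23: █·███·
█··███
··███·
█··█·█
··███·
██·█··
gen 24: █·████
█··█··
··████
█··█·█
··███·
██·█··

1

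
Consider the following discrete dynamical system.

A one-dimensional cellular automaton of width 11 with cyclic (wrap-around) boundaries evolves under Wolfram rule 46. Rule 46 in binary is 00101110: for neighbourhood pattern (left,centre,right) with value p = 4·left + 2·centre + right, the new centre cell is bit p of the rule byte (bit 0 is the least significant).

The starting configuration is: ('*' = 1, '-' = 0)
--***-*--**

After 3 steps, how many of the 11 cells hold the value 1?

t=0: --***-*--**
t=1: -**--**-**-
t=2: **--**-**--
t=3: *--**-**--*

6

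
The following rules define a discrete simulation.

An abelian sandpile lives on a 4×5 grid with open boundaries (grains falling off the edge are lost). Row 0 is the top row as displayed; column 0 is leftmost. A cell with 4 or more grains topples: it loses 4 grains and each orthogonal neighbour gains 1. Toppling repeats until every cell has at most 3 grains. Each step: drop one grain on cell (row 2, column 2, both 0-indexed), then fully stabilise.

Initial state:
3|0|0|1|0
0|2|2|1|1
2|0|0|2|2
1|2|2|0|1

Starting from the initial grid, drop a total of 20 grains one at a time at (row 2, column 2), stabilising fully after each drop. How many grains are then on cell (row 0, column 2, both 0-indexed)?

2

[0] 3|0|0|1|0
0|2|2|1|1
2|0|0|2|2
1|2|2|0|1
[1] 3|0|0|1|0
0|2|2|1|1
2|0|1|2|2
1|2|2|0|1
[2] 3|0|0|1|0
0|2|2|1|1
2|0|2|2|2
1|2|2|0|1
[3] 3|0|0|1|0
0|2|2|1|1
2|0|3|2|2
1|2|2|0|1
[4] 3|0|0|1|0
0|2|3|1|1
2|1|0|3|2
1|2|3|0|1
[5] 3|0|0|1|0
0|2|3|1|1
2|1|1|3|2
1|2|3|0|1
[6] 3|0|0|1|0
0|2|3|1|1
2|1|2|3|2
1|2|3|0|1
[7] 3|0|0|1|0
0|2|3|1|1
2|1|3|3|2
1|2|3|0|1
[8] 3|0|1|1|0
0|3|0|3|1
2|2|3|0|3
1|3|0|2|1
[9] 3|0|1|1|0
0|3|1|3|1
2|3|0|1|3
1|3|1|2|1
[10] 3|0|1|1|0
0|3|1|3|1
2|3|1|1|3
1|3|1|2|1
[11] 3|0|1|1|0
0|3|1|3|1
2|3|2|1|3
1|3|1|2|1
[12] 3|0|1|1|0
0|3|1|3|1
2|3|3|1|3
1|3|1|2|1
[13] 3|1|1|1|0
1|0|3|3|1
3|2|1|2|3
2|0|3|2|1
[14] 3|1|1|1|0
1|0|3|3|1
3|2|2|2|3
2|0|3|2|1
[15] 3|1|1|1|0
1|0|3|3|1
3|2|3|2|3
2|0|3|2|1
[16] 3|1|2|2|0
1|1|1|1|3
3|3|3|2|0
2|1|1|0|3
[17] 3|1|2|2|0
2|2|2|1|3
0|1|1|3|0
3|2|2|0|3
[18] 3|1|2|2|0
2|2|2|1|3
0|1|2|3|0
3|2|2|0|3
[19] 3|1|2|2|0
2|2|2|1|3
0|1|3|3|0
3|2|2|0|3
[20] 3|1|2|2|0
2|2|3|2|3
0|2|1|0|1
3|2|3|1|3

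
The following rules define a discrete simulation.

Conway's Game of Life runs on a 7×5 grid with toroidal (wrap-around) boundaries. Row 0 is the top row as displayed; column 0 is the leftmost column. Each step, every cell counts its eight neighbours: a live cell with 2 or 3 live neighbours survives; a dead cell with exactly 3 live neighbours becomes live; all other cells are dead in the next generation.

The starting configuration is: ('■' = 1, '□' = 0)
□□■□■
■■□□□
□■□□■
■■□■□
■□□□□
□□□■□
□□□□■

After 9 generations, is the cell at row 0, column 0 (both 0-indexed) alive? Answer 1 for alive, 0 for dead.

0

k=0  □□■□■
■■□□□
□■□□■
■■□■□
■□□□□
□□□■□
□□□□■
k=1  □■□■■
□■■■■
□□□□■
□■■□□
■■■□□
□□□□■
□□□□■
k=2  □■□□□
□■□□□
□□□□■
□□■■□
■□■■□
□■□■■
□□□□■
k=3  ■□□□□
■□□□□
□□■■□
□■■□□
■□□□□
□■□□□
□□■■■
k=4  ■■□■□
□■□□■
□□■■□
□■■■□
■□■□□
■■■■■
■■■■■
k=5  □□□□□
□■□□■
■□□□■
□□□□■
□□□□□
□□□□□
□□□□□
k=6  □□□□□
□□□□■
□□□■■
■□□□■
□□□□□
□□□□□
□□□□□
k=7  □□□□□
□□□■■
□□□■□
■□□■■
□□□□□
□□□□□
□□□□□
k=8  □□□□□
□□□■■
■□■□□
□□□■■
□□□□■
□□□□□
□□□□□
k=9  □□□□□
□□□■■
■□■□□
■□□■■
□□□■■
□□□□□
□□□□□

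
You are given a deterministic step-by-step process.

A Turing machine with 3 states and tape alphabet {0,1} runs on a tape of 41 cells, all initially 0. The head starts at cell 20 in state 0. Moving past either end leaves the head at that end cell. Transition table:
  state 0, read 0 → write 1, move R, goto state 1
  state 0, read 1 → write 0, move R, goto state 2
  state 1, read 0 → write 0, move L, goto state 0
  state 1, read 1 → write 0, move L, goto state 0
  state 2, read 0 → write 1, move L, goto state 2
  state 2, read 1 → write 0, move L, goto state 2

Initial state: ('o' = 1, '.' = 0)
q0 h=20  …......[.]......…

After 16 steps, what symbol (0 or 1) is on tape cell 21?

0) q0 h=20  …......[.]......…
1) q1 h=21  ….....o[.]......…
2) q0 h=20  …......[o]......…
3) q2 h=21  …......[.]......…
4) q2 h=20  …......[.]o.....…
5) q2 h=19  …......[.]oo....…
6) q2 h=18  …......[.]ooo...…
7) q2 h=17  …......[.]oooo..…
8) q2 h=16  …......[.]ooooo.…
9) q2 h=15  …......[.]oooooo…
10) q2 h=14  …......[.]oooooo…
11) q2 h=13  …......[.]oooooo…
12) q2 h=12  …......[.]oooooo…
13) q2 h=11  …......[.]oooooo…
14) q2 h=10  …......[.]oooooo…
15) q2 h= 9  …......[.]oooooo…
16) q2 h= 8  …......[.]oooooo…

1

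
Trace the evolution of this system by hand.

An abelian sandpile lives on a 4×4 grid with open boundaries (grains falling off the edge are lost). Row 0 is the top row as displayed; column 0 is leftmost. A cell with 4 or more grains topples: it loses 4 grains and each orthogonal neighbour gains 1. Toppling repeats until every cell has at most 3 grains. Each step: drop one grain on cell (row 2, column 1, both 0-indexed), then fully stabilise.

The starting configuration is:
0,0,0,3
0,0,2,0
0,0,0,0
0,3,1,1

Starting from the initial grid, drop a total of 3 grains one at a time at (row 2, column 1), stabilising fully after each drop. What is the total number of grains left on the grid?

13

[0] 0,0,0,3
0,0,2,0
0,0,0,0
0,3,1,1
[1] 0,0,0,3
0,0,2,0
0,1,0,0
0,3,1,1
[2] 0,0,0,3
0,0,2,0
0,2,0,0
0,3,1,1
[3] 0,0,0,3
0,0,2,0
0,3,0,0
0,3,1,1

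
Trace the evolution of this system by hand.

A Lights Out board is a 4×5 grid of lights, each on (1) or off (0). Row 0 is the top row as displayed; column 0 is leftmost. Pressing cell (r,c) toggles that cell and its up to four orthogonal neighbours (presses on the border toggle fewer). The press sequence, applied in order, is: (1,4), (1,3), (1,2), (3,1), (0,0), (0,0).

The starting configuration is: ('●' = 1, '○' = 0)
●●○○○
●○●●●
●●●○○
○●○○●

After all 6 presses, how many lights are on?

15

gen 0: ●●○○○
●○●●●
●●●○○
○●○○●
gen 1: ●●○○●
●○●○○
●●●○●
○●○○●
gen 2: ●●○●●
●○○●●
●●●●●
○●○○●
gen 3: ●●●●●
●●●○●
●●○●●
○●○○●
gen 4: ●●●●●
●●●○●
●○○●●
●○●○●
gen 5: ○○●●●
○●●○●
●○○●●
●○●○●
gen 6: ●●●●●
●●●○●
●○○●●
●○●○●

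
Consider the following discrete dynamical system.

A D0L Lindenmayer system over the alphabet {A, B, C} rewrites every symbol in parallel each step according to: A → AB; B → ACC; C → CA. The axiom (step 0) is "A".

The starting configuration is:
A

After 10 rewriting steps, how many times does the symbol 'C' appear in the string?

944

k=0  A
k=1  AB
k=2  ABACC
k=3  ABACCABCACA
k=4  ABACCABCACAABACCCAABCAAB
k=5  ABACCABCACAABACCCAABCAABABACCABCACACAABABACCCAABABACC
k=6  ABACCABCACAABACCCAABCAABABACCABCACACAABABACCCAABABACCABACCABCACAABACCCAABCAABCAABABACCABACCABCACACAABABACCABACCABCACA
k=7  ABACCABCACAABACCCAABCAABABACCABCACACAABABACCCAABABACCABACC…AABACCCAABCAABCAABABACCABACCABCACAABACCABCACAABACCCAABCAAB  (len 258)
k=8  ABACCABCACAABACCCAABCAABABACCABCACACAABABACCCAABABACCABACC…BCAABABACCABCACAABACCCAABCAABABACCABCACACAABABACCCAABABACC  (len 569)
k=9  ABACCABCACAABACCCAABCAABABACCABCACACAABABACCCAABABACCABACC…BCACAABACCCAABCAABCAABABACCABACCABCACACAABABACCABACCABCACA  (len 1255)
k=10  ABACCABCACAABACCCAABCAABABACCABCACACAABABACCCAABABACCABACC…AABACCCAABCAABCAABABACCABACCABCACAABACCABCACAABACCCAABCAAB  (len 2768)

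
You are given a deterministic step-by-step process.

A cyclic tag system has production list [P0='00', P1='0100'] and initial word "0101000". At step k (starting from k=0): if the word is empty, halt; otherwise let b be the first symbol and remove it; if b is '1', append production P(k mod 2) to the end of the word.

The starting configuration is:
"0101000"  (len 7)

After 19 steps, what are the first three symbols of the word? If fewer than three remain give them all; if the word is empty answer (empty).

(empty)

step 0: "0101000"  (len 7)
step 1: "101000"  (len 6)
step 2: "010000100"  (len 9)
step 3: "10000100"  (len 8)
step 4: "00001000100"  (len 11)
step 5: "0001000100"  (len 10)
step 6: "001000100"  (len 9)
step 7: "01000100"  (len 8)
step 8: "1000100"  (len 7)
step 9: "00010000"  (len 8)
step 10: "0010000"  (len 7)
step 11: "010000"  (len 6)
step 12: "10000"  (len 5)
step 13: "000000"  (len 6)
step 14: "00000"  (len 5)
step 15: "0000"  (len 4)
step 16: "000"  (len 3)
step 17: "00"  (len 2)
step 18: "0"  (len 1)
step 19: (halted — word empty)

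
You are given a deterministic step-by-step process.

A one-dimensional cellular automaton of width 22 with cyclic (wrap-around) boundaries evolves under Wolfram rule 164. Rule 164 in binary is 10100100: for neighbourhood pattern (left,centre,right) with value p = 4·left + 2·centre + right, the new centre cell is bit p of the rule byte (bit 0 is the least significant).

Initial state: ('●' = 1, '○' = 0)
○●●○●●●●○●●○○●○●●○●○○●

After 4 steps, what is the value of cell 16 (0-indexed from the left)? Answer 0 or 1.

gen 0: ○●●○●●●●○●●○○●○●●○●○○●
gen 1: ●○○●○●●○●○○○○●●○○●●○○●
gen 2: ○○○●●○○●●○○○○○○○○○○○○○
gen 3: ○○○○○○○○○○○○○○○○○○○○○○
gen 4: ○○○○○○○○○○○○○○○○○○○○○○

0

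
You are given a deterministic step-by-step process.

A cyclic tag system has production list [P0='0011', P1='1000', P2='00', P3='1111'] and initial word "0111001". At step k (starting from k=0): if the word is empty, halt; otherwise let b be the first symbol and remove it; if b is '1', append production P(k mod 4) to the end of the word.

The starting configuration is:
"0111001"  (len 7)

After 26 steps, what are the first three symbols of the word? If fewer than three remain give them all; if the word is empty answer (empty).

step 0: "0111001"  (len 7)
step 1: "111001"  (len 6)
step 2: "110011000"  (len 9)
step 3: "1001100000"  (len 10)
step 4: "0011000001111"  (len 13)
step 5: "011000001111"  (len 12)
step 6: "11000001111"  (len 11)
step 7: "100000111100"  (len 12)
step 8: "000001111001111"  (len 15)
step 9: "00001111001111"  (len 14)
step 10: "0001111001111"  (len 13)
step 11: "001111001111"  (len 12)
step 12: "01111001111"  (len 11)
step 13: "1111001111"  (len 10)
step 14: "1110011111000"  (len 13)
step 15: "11001111100000"  (len 14)
step 16: "10011111000001111"  (len 17)
step 17: "00111110000011110011"  (len 20)
step 18: "0111110000011110011"  (len 19)
step 19: "111110000011110011"  (len 18)
step 20: "111100000111100111111"  (len 21)
step 21: "111000001111001111110011"  (len 24)
step 22: "110000011110011111100111000"  (len 27)
step 23: "1000001111001111110011100000"  (len 28)
step 24: "0000011110011111100111000001111"  (len 31)
step 25: "000011110011111100111000001111"  (len 30)
step 26: "00011110011111100111000001111"  (len 29)

000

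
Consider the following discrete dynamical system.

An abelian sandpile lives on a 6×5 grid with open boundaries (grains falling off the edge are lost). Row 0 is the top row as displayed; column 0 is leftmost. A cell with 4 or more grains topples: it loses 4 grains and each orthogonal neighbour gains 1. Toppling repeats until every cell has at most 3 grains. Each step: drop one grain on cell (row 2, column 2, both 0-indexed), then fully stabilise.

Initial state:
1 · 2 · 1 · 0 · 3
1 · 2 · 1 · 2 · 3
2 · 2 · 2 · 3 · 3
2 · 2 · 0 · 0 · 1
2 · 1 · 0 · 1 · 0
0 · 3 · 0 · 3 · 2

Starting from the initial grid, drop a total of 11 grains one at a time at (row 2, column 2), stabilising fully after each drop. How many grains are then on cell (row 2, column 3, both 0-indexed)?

[0] 1 · 2 · 1 · 0 · 3
1 · 2 · 1 · 2 · 3
2 · 2 · 2 · 3 · 3
2 · 2 · 0 · 0 · 1
2 · 1 · 0 · 1 · 0
0 · 3 · 0 · 3 · 2
[1] 1 · 2 · 1 · 0 · 3
1 · 2 · 1 · 2 · 3
2 · 2 · 3 · 3 · 3
2 · 2 · 0 · 0 · 1
2 · 1 · 0 · 1 · 0
0 · 3 · 0 · 3 · 2
[2] 1 · 2 · 1 · 2 · 0
1 · 2 · 3 · 0 · 2
2 · 3 · 1 · 2 · 1
2 · 2 · 1 · 1 · 2
2 · 1 · 0 · 1 · 0
0 · 3 · 0 · 3 · 2
[3] 1 · 2 · 1 · 2 · 0
1 · 2 · 3 · 0 · 2
2 · 3 · 2 · 2 · 1
2 · 2 · 1 · 1 · 2
2 · 1 · 0 · 1 · 0
0 · 3 · 0 · 3 · 2
[4] 1 · 2 · 1 · 2 · 0
1 · 2 · 3 · 0 · 2
2 · 3 · 3 · 2 · 1
2 · 2 · 1 · 1 · 2
2 · 1 · 0 · 1 · 0
0 · 3 · 0 · 3 · 2
[5] 1 · 3 · 2 · 2 · 0
2 · 0 · 1 · 1 · 2
3 · 1 · 2 · 3 · 1
2 · 3 · 2 · 1 · 2
2 · 1 · 0 · 1 · 0
0 · 3 · 0 · 3 · 2
[6] 1 · 3 · 2 · 2 · 0
2 · 0 · 1 · 1 · 2
3 · 1 · 3 · 3 · 1
2 · 3 · 2 · 1 · 2
2 · 1 · 0 · 1 · 0
0 · 3 · 0 · 3 · 2
[7] 1 · 3 · 2 · 2 · 0
2 · 0 · 2 · 2 · 2
3 · 2 · 1 · 0 · 2
2 · 3 · 3 · 2 · 2
2 · 1 · 0 · 1 · 0
0 · 3 · 0 · 3 · 2
[8] 1 · 3 · 2 · 2 · 0
2 · 0 · 2 · 2 · 2
3 · 2 · 2 · 0 · 2
2 · 3 · 3 · 2 · 2
2 · 1 · 0 · 1 · 0
0 · 3 · 0 · 3 · 2
[9] 1 · 3 · 2 · 2 · 0
2 · 0 · 2 · 2 · 2
3 · 2 · 3 · 0 · 2
2 · 3 · 3 · 2 · 2
2 · 1 · 0 · 1 · 0
0 · 3 · 0 · 3 · 2
[10] 1 · 3 · 2 · 2 · 0
3 · 1 · 3 · 2 · 2
1 · 1 · 2 · 1 · 2
0 · 2 · 1 · 3 · 2
3 · 2 · 1 · 1 · 0
0 · 3 · 0 · 3 · 2
[11] 1 · 3 · 2 · 2 · 0
3 · 1 · 3 · 2 · 2
1 · 1 · 3 · 1 · 2
0 · 2 · 1 · 3 · 2
3 · 2 · 1 · 1 · 0
0 · 3 · 0 · 3 · 2

1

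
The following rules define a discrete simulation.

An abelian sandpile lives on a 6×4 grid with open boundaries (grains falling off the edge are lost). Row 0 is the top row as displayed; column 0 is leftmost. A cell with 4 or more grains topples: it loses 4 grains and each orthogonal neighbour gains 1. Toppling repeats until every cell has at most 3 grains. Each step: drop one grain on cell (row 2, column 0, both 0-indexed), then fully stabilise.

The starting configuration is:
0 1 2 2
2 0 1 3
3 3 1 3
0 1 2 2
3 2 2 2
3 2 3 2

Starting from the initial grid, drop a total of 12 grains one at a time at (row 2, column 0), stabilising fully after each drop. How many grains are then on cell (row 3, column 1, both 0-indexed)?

k=0  0 1 2 2
2 0 1 3
3 3 1 3
0 1 2 2
3 2 2 2
3 2 3 2
k=1  0 1 2 2
3 1 1 3
1 0 2 3
1 2 2 2
3 2 2 2
3 2 3 2
k=2  0 1 2 2
3 1 1 3
2 0 2 3
1 2 2 2
3 2 2 2
3 2 3 2
k=3  0 1 2 2
3 1 1 3
3 0 2 3
1 2 2 2
3 2 2 2
3 2 3 2
k=4  1 1 2 2
0 2 1 3
1 1 2 3
2 2 2 2
3 2 2 2
3 2 3 2
k=5  1 1 2 2
0 2 1 3
2 1 2 3
2 2 2 2
3 2 2 2
3 2 3 2
k=6  1 1 2 2
0 2 1 3
3 1 2 3
2 2 2 2
3 2 2 2
3 2 3 2
k=7  1 1 2 2
1 2 1 3
0 2 2 3
3 2 2 2
3 2 2 2
3 2 3 2
k=8  1 1 2 2
1 2 1 3
1 2 2 3
3 2 2 2
3 2 2 2
3 2 3 2
k=9  1 1 2 2
1 2 1 3
2 2 2 3
3 2 2 2
3 2 2 2
3 2 3 2
k=10  1 1 2 2
1 2 1 3
3 2 2 3
3 2 2 2
3 2 2 2
3 2 3 2
k=11  1 1 2 2
2 2 1 3
1 3 2 3
1 3 2 2
1 3 2 2
0 3 3 2
k=12  1 1 2 2
2 2 1 3
2 3 2 3
1 3 2 2
1 3 2 2
0 3 3 2

3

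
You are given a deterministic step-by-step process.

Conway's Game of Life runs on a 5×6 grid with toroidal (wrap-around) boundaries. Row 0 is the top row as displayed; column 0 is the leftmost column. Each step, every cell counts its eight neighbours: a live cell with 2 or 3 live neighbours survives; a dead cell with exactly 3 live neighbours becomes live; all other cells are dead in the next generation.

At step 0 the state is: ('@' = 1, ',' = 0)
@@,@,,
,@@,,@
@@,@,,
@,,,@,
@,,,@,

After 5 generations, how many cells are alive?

20

t=0: @@,@,,
,@@,,@
@@,@,,
@,,,@,
@,,,@,
t=1: ,,,@@,
,,,@@@
,,,@@,
@,,@@,
@,,@@,
t=2: ,,@,,,
,,@,,@
,,@,,,
,,@,,,
,,@,,,
t=3: ,@@@,,
,@@@,,
,@@@,,
,@@@,,
,@@@,,
t=4: @,,,@,
@,,,@,
@,,,@,
@,,,@,
@,,,@,
t=5: @@,@@,
@@,@@,
@@,@@,
@@,@@,
@@,@@,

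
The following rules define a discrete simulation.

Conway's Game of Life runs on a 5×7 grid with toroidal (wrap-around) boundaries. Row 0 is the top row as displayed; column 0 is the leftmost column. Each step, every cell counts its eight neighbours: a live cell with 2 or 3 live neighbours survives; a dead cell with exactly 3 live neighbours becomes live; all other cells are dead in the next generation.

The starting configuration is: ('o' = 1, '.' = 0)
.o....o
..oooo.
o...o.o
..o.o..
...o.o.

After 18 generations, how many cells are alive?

step 0: .o....o
..oooo.
o...o.o
..o.o..
...o.o.
step 1: ......o
.oooo..
.oo...o
....o.o
..oooo.
step 2: .o.....
.o.o.o.
.o..o..
oo..o.o
...oo.o
step 3: o..o.o.
oo..o..
.o.oo.o
.oo.o.o
.oooo.o
step 4: .....o.
.o.....
....o.o
......o
......o
step 5: .......
.....o.
o....o.
o.....o
.....oo
step 6: .....oo
......o
o....o.
o......
o....oo
step 7: .......
o......
o......
oo...o.
o....o.
step 8: ......o
.......
o......
oo.....
oo.....
step 9: o......
.......
oo.....
......o
.o....o
step 10: o......
oo.....
o......
.o....o
......o
step 11: oo....o
oo....o
......o
......o
......o
step 12: .o...o.
.o...o.
.....oo
o....oo
.....oo
step 13: o...oo.
o...oo.
....o..
o...o..
....o..
step 14: ...o...
...o...
...oo.o
...ooo.
...oo.o
step 15: ..oo...
..oo...
..o....
..o...o
..o....
step 16: .o.....
.o.....
.oo....
.ooo...
.oo....
step 17: oo.....
oo.....
o..o...
o..o...
o..o...
step 18: ..o...o
..o...o
o.o...o
ooooo.o
o.o...o

16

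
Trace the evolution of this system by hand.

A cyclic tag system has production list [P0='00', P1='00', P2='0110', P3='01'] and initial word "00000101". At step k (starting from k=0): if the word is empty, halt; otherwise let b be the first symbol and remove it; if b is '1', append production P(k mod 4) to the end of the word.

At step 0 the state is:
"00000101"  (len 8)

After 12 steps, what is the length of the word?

gen 0: "00000101"  (len 8)
gen 1: "0000101"  (len 7)
gen 2: "000101"  (len 6)
gen 3: "00101"  (len 5)
gen 4: "0101"  (len 4)
gen 5: "101"  (len 3)
gen 6: "0100"  (len 4)
gen 7: "100"  (len 3)
gen 8: "0001"  (len 4)
gen 9: "001"  (len 3)
gen 10: "01"  (len 2)
gen 11: "1"  (len 1)
gen 12: "01"  (len 2)

2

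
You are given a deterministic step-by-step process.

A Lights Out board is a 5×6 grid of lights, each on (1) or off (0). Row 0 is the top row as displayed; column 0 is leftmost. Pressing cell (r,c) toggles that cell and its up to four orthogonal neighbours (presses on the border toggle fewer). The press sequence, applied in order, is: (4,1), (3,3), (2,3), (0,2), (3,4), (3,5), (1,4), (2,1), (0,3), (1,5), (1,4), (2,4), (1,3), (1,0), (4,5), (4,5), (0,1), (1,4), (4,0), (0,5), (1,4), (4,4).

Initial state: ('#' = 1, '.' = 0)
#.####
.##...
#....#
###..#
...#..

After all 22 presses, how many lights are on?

16

[0] #.####
.##...
#....#
###..#
...#..
[1] #.####
.##...
#....#
#.#..#
####..
[2] #.####
.##...
#..#.#
#..###
###...
[3] #.####
.###..
#.#.##
#...##
###...
[4] ##..##
.#.#..
#.#.##
#...##
###...
[5] ##..##
.#.#..
#.#..#
#..#..
###.#.
[6] ##..##
.#.#..
#.#...
#..###
###.##
[7] ##...#
.#..##
#.#.#.
#..###
###.##
[8] ##...#
....##
.#..#.
##.###
###.##
[9] ######
...###
.#..#.
##.###
###.##
[10] #####.
...#..
.#..##
##.###
###.##
[11] ####..
....##
.#...#
##.###
###.##
[12] ####..
.....#
.#.##.
##.#.#
###.##
[13] ###...
..####
.#..#.
##.#.#
###.##
[14] .##...
######
##..#.
##.#.#
###.##
[15] .##...
######
##..#.
##.#..
###...
[16] .##...
######
##..#.
##.#.#
###.##
[17] #.....
#.####
##..#.
##.#.#
###.##
[18] #...#.
#.#...
##....
##.#.#
###.##
[19] #...#.
#.#...
##....
.#.#.#
..#.##
[20] #....#
#.#..#
##....
.#.#.#
..#.##
[21] #...##
#.###.
##..#.
.#.#.#
..#.##
[22] #...##
#.###.
##..#.
.#.###
..##..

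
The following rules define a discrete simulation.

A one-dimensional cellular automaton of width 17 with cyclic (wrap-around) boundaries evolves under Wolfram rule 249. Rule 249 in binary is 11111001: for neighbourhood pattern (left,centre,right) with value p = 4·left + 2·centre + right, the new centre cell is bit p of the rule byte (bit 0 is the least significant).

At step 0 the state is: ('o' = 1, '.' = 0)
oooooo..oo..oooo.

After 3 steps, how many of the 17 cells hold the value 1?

17

[0] oooooo..oo..oooo.
[1] ooooooo.ooo.ooooo
[2] ooooooooooooooooo
[3] ooooooooooooooooo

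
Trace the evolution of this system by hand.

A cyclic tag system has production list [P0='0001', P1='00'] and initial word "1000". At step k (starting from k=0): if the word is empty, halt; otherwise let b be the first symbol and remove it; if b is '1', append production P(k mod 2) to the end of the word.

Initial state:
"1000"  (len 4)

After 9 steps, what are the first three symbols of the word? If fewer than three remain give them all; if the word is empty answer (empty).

0

step 0: "1000"  (len 4)
step 1: "0000001"  (len 7)
step 2: "000001"  (len 6)
step 3: "00001"  (len 5)
step 4: "0001"  (len 4)
step 5: "001"  (len 3)
step 6: "01"  (len 2)
step 7: "1"  (len 1)
step 8: "00"  (len 2)
step 9: "0"  (len 1)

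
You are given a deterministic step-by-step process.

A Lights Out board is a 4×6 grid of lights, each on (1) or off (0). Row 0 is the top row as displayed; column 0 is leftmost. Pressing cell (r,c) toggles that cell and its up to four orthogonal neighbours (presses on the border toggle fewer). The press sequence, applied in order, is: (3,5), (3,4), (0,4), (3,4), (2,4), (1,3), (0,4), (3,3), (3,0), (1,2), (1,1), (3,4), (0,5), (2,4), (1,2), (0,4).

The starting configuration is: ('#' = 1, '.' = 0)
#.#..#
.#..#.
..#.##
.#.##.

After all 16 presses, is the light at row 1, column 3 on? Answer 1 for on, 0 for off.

1

0) #.#..#
.#..#.
..#.##
.#.##.
1) #.#..#
.#..#.
..#.#.
.#.#.#
2) #.#..#
.#..#.
..#...
.#..#.
3) #.###.
.#....
..#...
.#..#.
4) #.###.
.#....
..#.#.
.#.#.#
5) #.###.
.#..#.
..##.#
.#.###
6) #.#.#.
.###..
..#..#
.#.###
7) #.##.#
.####.
..#..#
.#.###
8) #.##.#
.####.
..##.#
.##..#
9) #.##.#
.####.
#.##.#
#.#..#
10) #..#.#
....#.
#..#.#
#.#..#
11) ##.#.#
###.#.
##.#.#
#.#..#
12) ##.#.#
###.#.
##.###
#.###.
13) ##.##.
###.##
##.###
#.###.
14) ##.##.
###..#
##....
#.##..
15) #####.
#..#.#
###...
#.##..
16) ###..#
#..###
###...
#.##..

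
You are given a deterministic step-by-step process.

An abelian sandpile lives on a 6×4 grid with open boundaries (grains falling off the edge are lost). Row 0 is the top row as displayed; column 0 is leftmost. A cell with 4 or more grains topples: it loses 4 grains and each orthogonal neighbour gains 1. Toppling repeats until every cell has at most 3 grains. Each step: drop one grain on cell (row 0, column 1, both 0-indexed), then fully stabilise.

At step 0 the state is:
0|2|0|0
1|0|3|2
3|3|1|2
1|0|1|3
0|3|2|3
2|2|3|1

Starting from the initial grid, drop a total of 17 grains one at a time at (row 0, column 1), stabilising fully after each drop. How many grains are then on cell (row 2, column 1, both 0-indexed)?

t=0: 0|2|0|0
1|0|3|2
3|3|1|2
1|0|1|3
0|3|2|3
2|2|3|1
t=1: 0|3|0|0
1|0|3|2
3|3|1|2
1|0|1|3
0|3|2|3
2|2|3|1
t=2: 1|0|1|0
1|1|3|2
3|3|1|2
1|0|1|3
0|3|2|3
2|2|3|1
t=3: 1|1|1|0
1|1|3|2
3|3|1|2
1|0|1|3
0|3|2|3
2|2|3|1
t=4: 1|2|1|0
1|1|3|2
3|3|1|2
1|0|1|3
0|3|2|3
2|2|3|1
t=5: 1|3|1|0
1|1|3|2
3|3|1|2
1|0|1|3
0|3|2|3
2|2|3|1
t=6: 2|0|2|0
1|2|3|2
3|3|1|2
1|0|1|3
0|3|2|3
2|2|3|1
t=7: 2|1|2|0
1|2|3|2
3|3|1|2
1|0|1|3
0|3|2|3
2|2|3|1
t=8: 2|2|2|0
1|2|3|2
3|3|1|2
1|0|1|3
0|3|2|3
2|2|3|1
t=9: 2|3|2|0
1|2|3|2
3|3|1|2
1|0|1|3
0|3|2|3
2|2|3|1
t=10: 3|0|3|0
1|3|3|2
3|3|1|2
1|0|1|3
0|3|2|3
2|2|3|1
t=11: 3|1|3|0
1|3|3|2
3|3|1|2
1|0|1|3
0|3|2|3
2|2|3|1
t=12: 3|2|3|0
1|3|3|2
3|3|1|2
1|0|1|3
0|3|2|3
2|2|3|1
t=13: 3|3|3|0
1|3|3|2
3|3|1|2
1|0|1|3
0|3|2|3
2|2|3|1
t=14: 1|3|1|1
0|3|1|3
1|1|3|2
2|1|1|3
0|3|2|3
2|2|3|1
t=15: 2|1|2|1
1|0|2|3
1|2|3|2
2|1|1|3
0|3|2|3
2|2|3|1
t=16: 2|2|2|1
1|0|2|3
1|2|3|2
2|1|1|3
0|3|2|3
2|2|3|1
t=17: 2|3|2|1
1|0|2|3
1|2|3|2
2|1|1|3
0|3|2|3
2|2|3|1

2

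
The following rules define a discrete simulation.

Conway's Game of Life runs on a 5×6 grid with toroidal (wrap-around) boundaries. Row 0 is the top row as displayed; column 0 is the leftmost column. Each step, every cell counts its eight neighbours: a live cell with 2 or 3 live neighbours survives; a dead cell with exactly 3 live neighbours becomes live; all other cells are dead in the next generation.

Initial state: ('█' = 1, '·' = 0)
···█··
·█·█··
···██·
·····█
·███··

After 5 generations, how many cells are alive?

7

[0] ···█··
·█·█··
···██·
·····█
·███··
[1] ·█·██·
···█··
··███·
······
··███·
[2] ······
······
··███·
······
··█·█·
[3] ······
···█··
···█··
··█·█·
······
[4] ······
······
··███·
···█··
······
[5] ······
···█··
··███·
··███·
······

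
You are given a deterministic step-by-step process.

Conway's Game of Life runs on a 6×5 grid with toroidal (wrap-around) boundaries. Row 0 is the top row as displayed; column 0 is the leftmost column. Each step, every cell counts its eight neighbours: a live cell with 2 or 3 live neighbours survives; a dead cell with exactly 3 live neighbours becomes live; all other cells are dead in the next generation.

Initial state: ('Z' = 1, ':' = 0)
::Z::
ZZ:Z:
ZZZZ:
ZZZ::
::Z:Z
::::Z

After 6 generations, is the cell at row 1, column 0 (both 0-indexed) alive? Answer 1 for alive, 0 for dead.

step 0: ::Z::
ZZ:Z:
ZZZZ:
ZZZ::
::Z:Z
::::Z
step 1: ZZZZZ
Z::Z:
:::Z:
:::::
::Z:Z
:::::
step 2: ZZZZ:
Z::::
::::Z
:::Z:
:::::
:::::
step 3: ZZZ:Z
Z:ZZ:
::::Z
:::::
:::::
:ZZ::
step 4: ::::Z
::Z::
:::ZZ
:::::
:::::
::ZZ:
step 5: ::Z::
::::Z
:::Z:
:::::
:::::
:::Z:
step 6: :::Z:
:::Z:
:::::
:::::
:::::
:::::

0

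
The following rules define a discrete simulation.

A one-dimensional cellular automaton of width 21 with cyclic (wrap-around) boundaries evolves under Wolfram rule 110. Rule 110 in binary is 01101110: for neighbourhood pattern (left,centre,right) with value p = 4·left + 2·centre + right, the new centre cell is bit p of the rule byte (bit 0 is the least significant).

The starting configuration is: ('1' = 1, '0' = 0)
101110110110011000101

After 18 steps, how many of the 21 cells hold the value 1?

11

t=0: 101110110110011000101
t=1: 111011111110111001111
t=2: 001110000011101011000
t=3: 011010000110111111000
t=4: 111110001111100001000
t=5: 100010011000100011001
t=6: 100110111001100111011
t=7: 101111101011101101110
t=8: 111000111110111111011
t=9: 001001100011100001110
t=10: 011011100110100011010
t=11: 111110101111100111110
t=12: 100011111000101100011
t=13: 100110001001111100110
t=14: 101110011011000101111
t=15: 111010111111001111000
t=16: 101111100001011001001
t=17: 111000100011111011011
t=18: 001001100110001111110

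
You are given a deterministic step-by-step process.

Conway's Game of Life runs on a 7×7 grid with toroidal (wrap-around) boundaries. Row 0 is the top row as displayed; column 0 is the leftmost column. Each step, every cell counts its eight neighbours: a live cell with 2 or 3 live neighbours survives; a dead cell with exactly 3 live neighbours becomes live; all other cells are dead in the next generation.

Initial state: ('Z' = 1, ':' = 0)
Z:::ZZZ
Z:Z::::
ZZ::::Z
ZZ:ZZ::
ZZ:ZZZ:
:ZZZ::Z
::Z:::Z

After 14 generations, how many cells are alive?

step 0: Z:::ZZZ
Z:Z::::
ZZ::::Z
ZZ:ZZ::
ZZ:ZZZ:
:ZZZ::Z
::Z:::Z
step 1: Z::Z:Z:
:::::::
:::Z::Z
:::Z:::
:::::Z:
::::::Z
::Z:Z::
step 2: :::ZZ::
::::Z:Z
:::::::
::::Z::
:::::::
:::::Z:
:::ZZZZ
step 3: ::::::Z
:::ZZZ:
:::::Z:
:::::::
:::::::
:::::ZZ
:::Z::Z
step 4: :::Z::Z
::::ZZZ
:::::Z:
:::::::
:::::::
:::::ZZ
Z:::::Z
step 5: ::::Z::
::::Z:Z
::::ZZZ
:::::::
:::::::
Z::::ZZ
Z::::::
step 6: :::::Z:
:::ZZ:Z
::::Z:Z
:::::Z:
::::::Z
Z:::::Z
Z::::Z:
step 7: :::::Z:
:::ZZ:Z
:::ZZ:Z
:::::ZZ
Z::::ZZ
Z::::Z:
Z::::Z:
step 8: :::::Z:
:::Z::Z
Z::Z::Z
:::::::
Z:::Z::
ZZ::ZZ:
::::ZZ:
step 9: :::::ZZ
Z:::ZZZ
Z:::::Z
Z:::::Z
ZZ::ZZZ
ZZ:Z:::
:::::::
step 10: Z:::Z::
::::Z::
:Z:::::
:::::::
::Z:ZZ:
:ZZ:ZZ:
Z:::::Z
step 11: Z::::ZZ
:::::::
:::::::
:::::::
:ZZ:ZZ:
ZZZ:Z::
Z::ZZ:Z
step 12: Z:::ZZ:
::::::Z
:::::::
:::::::
Z:Z:ZZ:
:::::::
::ZZZ::
step 13: ::::ZZZ
:::::ZZ
:::::::
:::::::
:::::::
:ZZ::Z:
:::ZZZ:
step 14: :::Z:::
::::Z:Z
:::::::
:::::::
:::::::
::ZZ:Z:
::ZZ:::

8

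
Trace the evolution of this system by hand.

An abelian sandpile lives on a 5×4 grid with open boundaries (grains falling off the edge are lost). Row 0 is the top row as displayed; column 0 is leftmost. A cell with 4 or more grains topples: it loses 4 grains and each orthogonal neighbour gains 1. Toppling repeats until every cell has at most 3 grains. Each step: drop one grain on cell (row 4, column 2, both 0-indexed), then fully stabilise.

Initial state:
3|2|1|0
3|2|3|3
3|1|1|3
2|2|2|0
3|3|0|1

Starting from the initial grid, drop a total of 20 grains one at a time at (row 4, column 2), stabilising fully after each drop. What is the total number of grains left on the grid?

41

0) 3|2|1|0
3|2|3|3
3|1|1|3
2|2|2|0
3|3|0|1
1) 3|2|1|0
3|2|3|3
3|1|1|3
2|2|2|0
3|3|1|1
2) 3|2|1|0
3|2|3|3
3|1|1|3
2|2|2|0
3|3|2|1
3) 3|2|1|0
3|2|3|3
3|1|1|3
2|2|2|0
3|3|3|1
4) 3|2|1|0
3|2|3|3
3|1|1|3
3|3|3|0
0|1|1|2
5) 3|2|1|0
3|2|3|3
3|1|1|3
3|3|3|0
0|1|2|2
6) 3|2|1|0
3|2|3|3
3|1|1|3
3|3|3|0
0|1|3|2
7) 0|3|1|0
1|3|3|3
1|3|2|3
1|1|1|1
1|3|1|3
8) 0|3|1|0
1|3|3|3
1|3|2|3
1|1|1|1
1|3|2|3
9) 0|3|1|0
1|3|3|3
1|3|2|3
1|1|1|1
1|3|3|3
10) 0|3|1|0
1|3|3|3
1|3|2|3
1|2|2|2
2|0|2|0
11) 0|3|1|0
1|3|3|3
1|3|2|3
1|2|2|2
2|0|3|0
12) 0|3|1|0
1|3|3|3
1|3|2|3
1|2|3|2
2|1|0|1
13) 0|3|1|0
1|3|3|3
1|3|2|3
1|2|3|2
2|1|1|1
14) 0|3|1|0
1|3|3|3
1|3|2|3
1|2|3|2
2|1|2|1
15) 0|3|1|0
1|3|3|3
1|3|2|3
1|2|3|2
2|1|3|1
16) 0|3|1|0
1|3|3|3
1|3|3|3
1|3|0|3
2|2|1|2
17) 0|3|1|0
1|3|3|3
1|3|3|3
1|3|0|3
2|2|2|2
18) 0|3|1|0
1|3|3|3
1|3|3|3
1|3|0|3
2|2|3|2
19) 0|3|1|0
1|3|3|3
1|3|3|3
1|3|1|3
2|3|0|3
20) 0|3|1|0
1|3|3|3
1|3|3|3
1|3|1|3
2|3|1|3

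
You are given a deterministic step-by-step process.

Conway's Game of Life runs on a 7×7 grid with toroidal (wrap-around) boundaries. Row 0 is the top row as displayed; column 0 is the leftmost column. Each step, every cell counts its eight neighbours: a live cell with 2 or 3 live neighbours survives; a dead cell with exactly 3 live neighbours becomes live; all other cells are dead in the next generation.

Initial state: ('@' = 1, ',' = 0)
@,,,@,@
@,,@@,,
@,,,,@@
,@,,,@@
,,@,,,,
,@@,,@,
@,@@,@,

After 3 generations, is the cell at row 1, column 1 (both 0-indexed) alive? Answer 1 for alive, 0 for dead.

0

step 0: @,,,@,@
@,,@@,,
@,,,,@@
,@,,,@@
,,@,,,,
,@@,,@,
@,@@,@,
step 1: @,@,,,,
,@,@@,,
,@,,,,,
,@,,,@,
@,@,,@@
,,,,@,@
@,@@,@,
step 2: @,,,,,@
@@,@,,,
@@,,@,,
,@@,,@,
@@,,@,,
,,@,@,,
@,@@@@,
step 3: ,,,,,@,
,,@,,,,
,,,@@,@
,,@@@@@
@,,,@@,
@,@,,,@
@,@,@@,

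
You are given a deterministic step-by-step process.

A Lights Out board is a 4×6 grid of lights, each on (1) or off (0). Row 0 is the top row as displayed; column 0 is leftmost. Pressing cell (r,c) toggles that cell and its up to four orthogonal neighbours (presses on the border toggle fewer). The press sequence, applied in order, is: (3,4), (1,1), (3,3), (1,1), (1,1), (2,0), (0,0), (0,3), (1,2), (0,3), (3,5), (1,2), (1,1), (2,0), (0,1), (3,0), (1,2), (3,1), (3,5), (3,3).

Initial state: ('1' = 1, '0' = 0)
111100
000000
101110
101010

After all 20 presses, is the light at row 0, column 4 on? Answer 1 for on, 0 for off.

0

gen 0: 111100
000000
101110
101010
gen 1: 111100
000000
101100
101101
gen 2: 101100
111000
111100
101101
gen 3: 101100
111000
111000
100011
gen 4: 111100
000000
101000
100011
gen 5: 101100
111000
111000
100011
gen 6: 101100
011000
001000
000011
gen 7: 011100
111000
001000
000011
gen 8: 010010
111100
001000
000011
gen 9: 011010
100000
000000
000011
gen 10: 010100
100100
000000
000011
gen 11: 010100
100100
000001
000000
gen 12: 011100
111000
001001
000000
gen 13: 001100
000000
011001
000000
gen 14: 001100
100000
101001
100000
gen 15: 110100
110000
101001
100000
gen 16: 110100
110000
001001
010000
gen 17: 111100
101100
000001
010000
gen 18: 111100
101100
010001
101000
gen 19: 111100
101100
010000
101011
gen 20: 111100
101100
010100
100101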